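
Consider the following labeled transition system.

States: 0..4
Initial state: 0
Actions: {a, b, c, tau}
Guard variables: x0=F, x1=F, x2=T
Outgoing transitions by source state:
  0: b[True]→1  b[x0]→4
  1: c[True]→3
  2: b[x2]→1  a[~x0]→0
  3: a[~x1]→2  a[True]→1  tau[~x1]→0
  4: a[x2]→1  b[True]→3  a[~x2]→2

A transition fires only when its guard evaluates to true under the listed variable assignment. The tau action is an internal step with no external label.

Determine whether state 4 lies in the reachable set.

Answer: UNREACHABLE

Working:
9 transition(s) survive guard evaluation.
L0 = {0}
L1 = {1}  now seen {0,1}
L2 = {3}  now seen {0,1,3}
L3 = {2}  now seen {0,1,2,3}
R = {0,1,2,3}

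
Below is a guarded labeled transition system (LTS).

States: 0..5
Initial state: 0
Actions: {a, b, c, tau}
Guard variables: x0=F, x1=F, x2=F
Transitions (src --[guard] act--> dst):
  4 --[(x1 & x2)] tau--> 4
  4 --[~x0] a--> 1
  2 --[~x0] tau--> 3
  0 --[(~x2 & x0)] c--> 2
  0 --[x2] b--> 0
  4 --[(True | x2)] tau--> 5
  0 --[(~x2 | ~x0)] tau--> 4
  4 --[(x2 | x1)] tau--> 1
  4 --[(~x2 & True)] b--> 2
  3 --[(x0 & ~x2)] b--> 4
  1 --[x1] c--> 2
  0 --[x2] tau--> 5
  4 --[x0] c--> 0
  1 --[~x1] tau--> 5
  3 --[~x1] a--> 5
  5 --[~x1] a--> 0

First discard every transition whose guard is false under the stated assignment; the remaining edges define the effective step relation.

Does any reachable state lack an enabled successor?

Reach set: {0,1,2,3,4,5}
  0: tau→4  [deg 1]
  1: tau→5  [deg 1]
  2: tau→3  [deg 1]
  3: a→5  [deg 1]
  4: a→1  b→2  tau→5  [deg 3]
  5: a→0  [deg 1]

Answer: DEADLOCK-FREE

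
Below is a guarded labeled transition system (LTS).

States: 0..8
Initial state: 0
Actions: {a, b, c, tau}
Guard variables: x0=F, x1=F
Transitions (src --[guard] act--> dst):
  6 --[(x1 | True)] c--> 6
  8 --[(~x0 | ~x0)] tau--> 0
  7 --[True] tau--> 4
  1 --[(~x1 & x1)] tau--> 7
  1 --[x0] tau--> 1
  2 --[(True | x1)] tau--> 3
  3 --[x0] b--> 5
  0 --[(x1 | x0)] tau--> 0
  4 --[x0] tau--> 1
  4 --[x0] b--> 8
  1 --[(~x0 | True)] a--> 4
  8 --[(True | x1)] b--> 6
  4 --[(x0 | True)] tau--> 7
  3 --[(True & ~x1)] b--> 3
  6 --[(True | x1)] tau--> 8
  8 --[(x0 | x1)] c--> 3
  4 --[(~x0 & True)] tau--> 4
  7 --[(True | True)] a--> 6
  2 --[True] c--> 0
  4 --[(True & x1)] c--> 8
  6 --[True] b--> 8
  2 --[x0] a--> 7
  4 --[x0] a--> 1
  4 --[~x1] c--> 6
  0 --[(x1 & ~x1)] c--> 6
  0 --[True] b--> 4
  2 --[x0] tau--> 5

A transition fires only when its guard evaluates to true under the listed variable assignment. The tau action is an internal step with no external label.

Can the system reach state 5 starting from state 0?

15 transition(s) survive guard evaluation.
L0 = {0}
L1 = {4}  total {0,4}
L2 = {6,7}  total {0,4,6,7}
L3 = {8}  total {0,4,6,7,8}
R = {0,4,6,7,8}

Answer: UNREACHABLE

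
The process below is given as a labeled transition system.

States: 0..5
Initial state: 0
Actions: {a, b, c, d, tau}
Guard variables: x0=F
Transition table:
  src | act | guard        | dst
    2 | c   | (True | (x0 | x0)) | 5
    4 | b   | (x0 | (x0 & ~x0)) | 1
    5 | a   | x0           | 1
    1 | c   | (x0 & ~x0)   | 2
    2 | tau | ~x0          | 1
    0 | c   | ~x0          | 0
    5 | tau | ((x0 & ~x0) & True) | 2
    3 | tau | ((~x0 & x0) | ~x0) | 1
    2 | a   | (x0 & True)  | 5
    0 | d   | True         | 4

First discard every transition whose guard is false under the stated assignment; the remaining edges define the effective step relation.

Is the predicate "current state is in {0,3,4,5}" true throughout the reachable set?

Allowed set {0,3,4,5}
R = {0,4}
  0: safe
  4: safe

Answer: INVARIANT HOLDS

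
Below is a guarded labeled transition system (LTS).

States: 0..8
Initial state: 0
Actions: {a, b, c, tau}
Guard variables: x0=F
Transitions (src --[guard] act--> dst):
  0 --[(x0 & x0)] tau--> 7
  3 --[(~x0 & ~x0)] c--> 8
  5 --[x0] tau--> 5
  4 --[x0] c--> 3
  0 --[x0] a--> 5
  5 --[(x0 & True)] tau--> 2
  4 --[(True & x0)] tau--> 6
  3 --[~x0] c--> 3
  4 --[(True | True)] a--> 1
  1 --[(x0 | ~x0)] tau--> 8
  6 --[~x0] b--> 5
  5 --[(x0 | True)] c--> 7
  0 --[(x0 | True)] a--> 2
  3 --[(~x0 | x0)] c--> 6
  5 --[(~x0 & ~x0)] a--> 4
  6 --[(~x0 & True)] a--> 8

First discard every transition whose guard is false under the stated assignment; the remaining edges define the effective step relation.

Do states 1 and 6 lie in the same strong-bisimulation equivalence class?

Bisimulation quotient by refinement:
  round 0: {{0,1,2,3,4,5,6,7,8}}
  round 1: {{0,4},{1},{2,7,8},{3},{5},{6}}
  round 2: {{0},{1},{2,7,8},{3},{4},{5},{6}}
Fixed point at round 3; 7 class(es).
1∈{1}, 6∈{6}

Answer: NOT BISIMILAR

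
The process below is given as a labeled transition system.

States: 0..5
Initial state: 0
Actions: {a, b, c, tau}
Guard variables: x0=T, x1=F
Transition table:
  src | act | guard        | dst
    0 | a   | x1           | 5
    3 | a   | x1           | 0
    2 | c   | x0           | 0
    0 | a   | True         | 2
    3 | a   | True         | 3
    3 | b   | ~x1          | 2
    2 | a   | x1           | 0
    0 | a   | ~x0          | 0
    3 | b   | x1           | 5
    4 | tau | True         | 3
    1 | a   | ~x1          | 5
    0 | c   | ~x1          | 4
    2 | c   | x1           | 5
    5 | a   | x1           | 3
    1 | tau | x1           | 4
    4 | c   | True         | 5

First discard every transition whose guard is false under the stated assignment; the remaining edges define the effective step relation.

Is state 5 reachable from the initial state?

Answer: REACHABLE

Working:
Guard filter leaves 8 enabled edge(s).
L0 = {0}
L1 = {2,4}  total {0,2,4}
L2 = {3,5}  total {0,2,3,4,5}
R = {0,2,3,4,5}
witness 5: c·c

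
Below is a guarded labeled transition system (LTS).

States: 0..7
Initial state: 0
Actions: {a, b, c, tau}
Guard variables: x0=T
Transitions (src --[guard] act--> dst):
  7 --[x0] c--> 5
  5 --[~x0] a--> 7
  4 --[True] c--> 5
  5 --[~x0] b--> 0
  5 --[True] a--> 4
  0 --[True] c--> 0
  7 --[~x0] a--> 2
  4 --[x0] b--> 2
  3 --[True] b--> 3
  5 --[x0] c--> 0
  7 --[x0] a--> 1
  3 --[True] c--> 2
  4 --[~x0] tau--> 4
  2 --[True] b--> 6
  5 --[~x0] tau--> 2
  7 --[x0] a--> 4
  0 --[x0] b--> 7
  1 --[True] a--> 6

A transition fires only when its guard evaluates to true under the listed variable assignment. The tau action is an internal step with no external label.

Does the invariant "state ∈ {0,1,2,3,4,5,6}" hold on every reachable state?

Answer: INVARIANT VIOLATED at state 7

Trace:
Inv-set: {0,1,2,3,4,5,6}
R = {0,1,2,4,5,6,7}
  0: safe
  1: safe
  2: safe
  4: safe
  5: safe
  6: safe
  7: outside
counterexample path to 7: b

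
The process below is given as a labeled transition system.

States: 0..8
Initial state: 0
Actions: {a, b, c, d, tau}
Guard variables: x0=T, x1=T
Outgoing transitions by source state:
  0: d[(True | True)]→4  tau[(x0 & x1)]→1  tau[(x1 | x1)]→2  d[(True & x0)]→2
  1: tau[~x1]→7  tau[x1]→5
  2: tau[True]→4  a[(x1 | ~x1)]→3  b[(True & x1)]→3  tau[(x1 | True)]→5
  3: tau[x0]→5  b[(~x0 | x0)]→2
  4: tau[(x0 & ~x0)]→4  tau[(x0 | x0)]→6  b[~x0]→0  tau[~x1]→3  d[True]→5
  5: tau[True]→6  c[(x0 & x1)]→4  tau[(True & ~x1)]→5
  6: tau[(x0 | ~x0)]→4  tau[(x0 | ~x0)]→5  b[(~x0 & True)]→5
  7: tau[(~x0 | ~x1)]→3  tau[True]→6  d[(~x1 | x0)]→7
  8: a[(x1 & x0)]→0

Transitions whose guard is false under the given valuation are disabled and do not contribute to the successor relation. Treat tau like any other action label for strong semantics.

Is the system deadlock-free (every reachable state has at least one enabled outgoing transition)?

Reach set: {0,1,2,3,4,5,6}
  0: d→2  d→4  tau→1  tau→2  [deg 4]
  1: tau→5  [deg 1]
  2: a→3  b→3  tau→4  tau→5  [deg 4]
  3: b→2  tau→5  [deg 2]
  4: d→5  tau→6  [deg 2]
  5: c→4  tau→6  [deg 2]
  6: tau→4  tau→5  [deg 2]

Answer: DEADLOCK-FREE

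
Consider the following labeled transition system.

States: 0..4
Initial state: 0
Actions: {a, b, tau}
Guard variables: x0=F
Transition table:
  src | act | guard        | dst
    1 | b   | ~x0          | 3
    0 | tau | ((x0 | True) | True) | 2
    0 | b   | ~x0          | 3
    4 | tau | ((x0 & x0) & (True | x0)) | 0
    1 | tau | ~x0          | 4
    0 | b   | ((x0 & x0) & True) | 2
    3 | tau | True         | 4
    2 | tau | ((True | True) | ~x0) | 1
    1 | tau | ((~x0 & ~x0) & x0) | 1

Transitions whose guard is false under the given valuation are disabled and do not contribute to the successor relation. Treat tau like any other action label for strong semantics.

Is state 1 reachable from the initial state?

Answer: REACHABLE

Working:
After dropping false guards: 6 live edges.
Layer 0: {0}
Layer 1: {2,3}  total {0,2,3}
Layer 2: {1,4}  total {0,1,2,3,4}
R = {0,1,2,3,4}
Path to 1: tau·tau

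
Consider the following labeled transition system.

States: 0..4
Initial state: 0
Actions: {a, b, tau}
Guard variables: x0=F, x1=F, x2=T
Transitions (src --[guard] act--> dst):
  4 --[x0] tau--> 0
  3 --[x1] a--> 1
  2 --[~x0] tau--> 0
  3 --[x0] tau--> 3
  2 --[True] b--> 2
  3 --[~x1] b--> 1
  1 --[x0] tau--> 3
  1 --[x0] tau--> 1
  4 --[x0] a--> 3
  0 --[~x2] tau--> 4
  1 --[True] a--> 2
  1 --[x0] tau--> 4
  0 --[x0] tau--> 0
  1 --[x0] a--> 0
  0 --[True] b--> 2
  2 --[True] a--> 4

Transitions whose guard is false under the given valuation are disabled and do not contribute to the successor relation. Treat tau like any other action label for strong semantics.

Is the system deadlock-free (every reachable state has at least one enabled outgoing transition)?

Answer: DEADLOCK at state 4

Analysis:
Reachable = {0,2,4}
  0: b→2  [deg 1]
  2: a→4  b→2  tau→0  [deg 3]
  4: ∅  [no exit]
witness 4: b·a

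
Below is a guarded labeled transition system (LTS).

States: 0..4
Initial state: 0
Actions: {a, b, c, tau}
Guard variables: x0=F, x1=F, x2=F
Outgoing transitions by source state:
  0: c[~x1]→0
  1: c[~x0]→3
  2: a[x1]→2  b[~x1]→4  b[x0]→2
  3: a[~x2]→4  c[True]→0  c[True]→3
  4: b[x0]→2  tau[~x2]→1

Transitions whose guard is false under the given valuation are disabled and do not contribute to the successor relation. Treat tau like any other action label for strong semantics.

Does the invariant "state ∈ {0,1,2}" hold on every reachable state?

Answer: INVARIANT HOLDS

Trace:
Inv-set: {0,1,2}
Reachable = {0}
  0: safe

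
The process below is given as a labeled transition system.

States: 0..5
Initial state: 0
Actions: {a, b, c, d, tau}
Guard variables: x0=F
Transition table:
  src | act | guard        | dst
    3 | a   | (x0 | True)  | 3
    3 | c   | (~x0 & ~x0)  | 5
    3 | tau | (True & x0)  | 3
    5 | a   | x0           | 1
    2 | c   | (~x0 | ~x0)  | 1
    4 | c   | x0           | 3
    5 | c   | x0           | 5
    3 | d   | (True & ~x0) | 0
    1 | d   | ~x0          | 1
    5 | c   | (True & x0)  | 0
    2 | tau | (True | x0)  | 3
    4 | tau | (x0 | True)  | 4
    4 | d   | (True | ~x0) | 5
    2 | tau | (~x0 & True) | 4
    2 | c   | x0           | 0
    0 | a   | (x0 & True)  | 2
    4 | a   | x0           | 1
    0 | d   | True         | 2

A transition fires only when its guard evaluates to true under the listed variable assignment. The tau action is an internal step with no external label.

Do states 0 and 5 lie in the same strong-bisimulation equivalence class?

Answer: NOT BISIMILAR

Working:
Bisimulation quotient by refinement:
  P[0] = {{0,1,2,3,4,5}}
  P[1] = {{0,1},{2},{3},{4},{5}}
  P[2] = {{0},{1},{2},{3},{4},{5}}
stable after 3 split(s): 6 block(s)
class of 0: {0}; class of 5: {5}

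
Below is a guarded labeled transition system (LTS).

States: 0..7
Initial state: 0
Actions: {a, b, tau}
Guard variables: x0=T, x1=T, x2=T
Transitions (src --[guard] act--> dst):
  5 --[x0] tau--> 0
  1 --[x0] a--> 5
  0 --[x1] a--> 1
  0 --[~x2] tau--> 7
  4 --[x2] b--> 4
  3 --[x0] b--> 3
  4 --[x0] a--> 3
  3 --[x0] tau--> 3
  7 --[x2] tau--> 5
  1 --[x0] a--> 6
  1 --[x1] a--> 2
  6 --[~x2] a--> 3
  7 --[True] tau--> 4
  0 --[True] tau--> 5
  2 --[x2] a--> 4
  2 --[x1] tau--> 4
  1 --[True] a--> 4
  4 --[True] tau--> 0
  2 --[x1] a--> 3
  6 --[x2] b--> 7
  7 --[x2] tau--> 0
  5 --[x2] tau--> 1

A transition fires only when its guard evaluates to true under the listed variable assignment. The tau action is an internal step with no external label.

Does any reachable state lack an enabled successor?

Answer: DEADLOCK-FREE

Trace:
Reach set: {0,1,2,3,4,5,6,7}
  0: a→1  tau→5  [2 out]
  1: a→2  a→4  a→5  a→6  [4 out]
  2: a→3  a→4  tau→4  [3 out]
  3: b→3  tau→3  [2 out]
  4: a→3  b→4  tau→0  [3 out]
  5: tau→0  tau→1  [2 out]
  6: b→7  [1 out]
  7: tau→0  tau→4  tau→5  [3 out]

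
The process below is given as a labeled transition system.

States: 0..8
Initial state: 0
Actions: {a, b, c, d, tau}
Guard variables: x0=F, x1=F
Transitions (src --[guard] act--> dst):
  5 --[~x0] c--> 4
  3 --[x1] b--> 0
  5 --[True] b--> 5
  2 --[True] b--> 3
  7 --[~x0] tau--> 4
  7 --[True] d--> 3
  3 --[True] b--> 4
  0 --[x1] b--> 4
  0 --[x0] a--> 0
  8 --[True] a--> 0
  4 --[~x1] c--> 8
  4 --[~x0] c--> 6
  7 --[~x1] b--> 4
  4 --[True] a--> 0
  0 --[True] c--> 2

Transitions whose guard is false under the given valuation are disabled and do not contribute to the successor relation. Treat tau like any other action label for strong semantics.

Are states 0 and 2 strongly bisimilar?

Compute ~ classes (split until stable):
  round 0: {{0,1,2,3,4,5,6,7,8}}
  round 1: {{0},{1,6},{2,3},{4},{5},{7},{8}}
  round 2: {{0},{1,6},{2},{3},{4},{5},{7},{8}}
Fixed point at round 3; 8 class(es).
class of 0: {0}; class of 2: {2}

Answer: NOT BISIMILAR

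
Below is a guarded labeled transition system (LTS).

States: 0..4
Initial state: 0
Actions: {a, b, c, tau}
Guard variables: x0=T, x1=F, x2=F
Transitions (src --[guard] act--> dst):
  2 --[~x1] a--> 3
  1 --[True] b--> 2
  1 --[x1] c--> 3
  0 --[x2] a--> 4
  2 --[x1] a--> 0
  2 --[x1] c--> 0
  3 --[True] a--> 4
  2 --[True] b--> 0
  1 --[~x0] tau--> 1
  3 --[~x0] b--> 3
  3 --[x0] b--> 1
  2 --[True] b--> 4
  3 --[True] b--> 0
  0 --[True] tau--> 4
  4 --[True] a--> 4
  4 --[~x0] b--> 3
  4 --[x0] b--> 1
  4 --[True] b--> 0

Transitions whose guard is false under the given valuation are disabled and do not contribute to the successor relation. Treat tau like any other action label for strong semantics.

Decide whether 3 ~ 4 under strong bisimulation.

Answer: BISIMILAR

Trace:
Refine partition for ~:
  π0 = {{0,1,2,3,4}}
  π1 = {{0},{1},{2,3,4}}
  π2 = {{0},{1},{2},{3,4}}
4 equivalence class(es) (converged in 3)
[3]={3,4}  [4]={3,4}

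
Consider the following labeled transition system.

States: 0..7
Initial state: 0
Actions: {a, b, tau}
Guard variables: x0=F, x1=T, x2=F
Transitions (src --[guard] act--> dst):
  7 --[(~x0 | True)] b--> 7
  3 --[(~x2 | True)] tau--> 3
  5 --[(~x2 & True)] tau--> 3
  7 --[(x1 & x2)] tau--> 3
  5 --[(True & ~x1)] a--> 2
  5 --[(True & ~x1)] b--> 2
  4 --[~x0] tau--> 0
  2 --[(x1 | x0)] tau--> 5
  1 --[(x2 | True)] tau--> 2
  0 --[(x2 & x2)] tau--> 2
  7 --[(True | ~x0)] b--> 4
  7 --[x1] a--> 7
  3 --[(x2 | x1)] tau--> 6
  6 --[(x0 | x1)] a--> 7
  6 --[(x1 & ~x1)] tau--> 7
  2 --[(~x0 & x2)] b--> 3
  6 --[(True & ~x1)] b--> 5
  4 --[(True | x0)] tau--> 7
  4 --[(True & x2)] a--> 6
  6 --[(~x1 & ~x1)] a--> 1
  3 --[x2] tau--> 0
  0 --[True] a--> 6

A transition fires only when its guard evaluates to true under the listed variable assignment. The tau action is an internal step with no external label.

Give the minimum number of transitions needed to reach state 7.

Answer: 2

Working:
Breadth-first toward 7:
  Layer 0: {0}
  Layer 1: {6}
  Layer 2: {7}
depth(7)=2, e.g. a·a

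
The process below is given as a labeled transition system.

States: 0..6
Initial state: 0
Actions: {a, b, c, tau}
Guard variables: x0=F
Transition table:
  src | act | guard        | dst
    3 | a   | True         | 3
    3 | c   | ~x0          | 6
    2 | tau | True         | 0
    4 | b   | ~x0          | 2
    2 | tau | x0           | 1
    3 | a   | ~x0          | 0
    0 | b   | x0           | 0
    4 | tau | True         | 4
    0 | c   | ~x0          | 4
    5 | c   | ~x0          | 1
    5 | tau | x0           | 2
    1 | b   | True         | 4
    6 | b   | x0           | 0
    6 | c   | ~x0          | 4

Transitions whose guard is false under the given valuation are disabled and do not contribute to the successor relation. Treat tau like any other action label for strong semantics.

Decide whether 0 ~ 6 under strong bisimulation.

Compute ~ classes (split until stable):
  round 0: {{0,1,2,3,4,5,6}}
  round 1: {{0,5,6},{1},{2},{3},{4}}
  round 2: {{0,6},{1},{2},{3},{4},{5}}
Fixed point at round 3; 6 class(es).
class of 0: {0,6}; class of 6: {0,6}

Answer: BISIMILAR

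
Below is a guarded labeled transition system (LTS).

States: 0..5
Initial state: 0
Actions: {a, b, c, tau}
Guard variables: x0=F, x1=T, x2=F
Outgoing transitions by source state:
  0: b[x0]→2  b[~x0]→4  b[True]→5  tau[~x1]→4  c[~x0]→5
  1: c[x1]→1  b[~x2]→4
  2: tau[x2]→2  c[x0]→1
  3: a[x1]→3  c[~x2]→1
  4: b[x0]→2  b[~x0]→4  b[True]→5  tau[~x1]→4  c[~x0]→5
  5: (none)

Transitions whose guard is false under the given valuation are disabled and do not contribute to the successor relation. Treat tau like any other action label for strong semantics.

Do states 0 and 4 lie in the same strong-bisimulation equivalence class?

Bisimulation quotient by refinement:
  π0 = {{0,1,2,3,4,5}}
  π1 = {{0,1,4},{2,5},{3}}
  π2 = {{0,4},{1},{2,5},{3}}
4 equivalence class(es) (converged in 3)
[0]={0,4}  [4]={0,4}

Answer: BISIMILAR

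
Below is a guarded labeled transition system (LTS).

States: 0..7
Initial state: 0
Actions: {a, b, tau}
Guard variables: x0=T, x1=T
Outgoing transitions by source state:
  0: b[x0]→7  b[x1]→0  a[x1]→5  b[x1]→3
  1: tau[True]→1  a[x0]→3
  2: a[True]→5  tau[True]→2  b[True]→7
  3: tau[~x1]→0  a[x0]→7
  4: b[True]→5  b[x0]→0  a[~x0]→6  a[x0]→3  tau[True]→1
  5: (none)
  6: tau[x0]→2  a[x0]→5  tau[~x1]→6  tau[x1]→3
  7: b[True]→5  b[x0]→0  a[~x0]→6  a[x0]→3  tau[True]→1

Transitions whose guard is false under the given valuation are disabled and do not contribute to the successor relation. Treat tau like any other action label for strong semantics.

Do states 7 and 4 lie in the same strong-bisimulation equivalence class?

Answer: BISIMILAR

Working:
Bisimulation quotient by refinement:
  π0 = {{0,1,2,3,4,5,6,7}}
  π1 = {{0},{1,6},{2,4,7},{3},{5}}
  π2 = {{0},{1},{2},{3},{4,7},{5},{6}}
7 equivalence class(es) (converged in 3)
class of 7: {4,7}; class of 4: {4,7}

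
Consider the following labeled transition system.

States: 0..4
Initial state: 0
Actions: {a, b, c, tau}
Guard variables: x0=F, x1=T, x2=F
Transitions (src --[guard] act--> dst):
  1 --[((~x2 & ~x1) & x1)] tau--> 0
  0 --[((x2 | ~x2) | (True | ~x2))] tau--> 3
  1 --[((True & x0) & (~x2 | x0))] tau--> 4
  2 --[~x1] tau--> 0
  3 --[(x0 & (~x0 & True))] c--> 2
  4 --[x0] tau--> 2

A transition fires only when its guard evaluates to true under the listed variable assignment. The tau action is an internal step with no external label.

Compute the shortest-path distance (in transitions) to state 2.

Answer: UNREACHABLE

Analysis:
Breadth-first toward 2:
  Layer 0: {0}
  Layer 1: {3}
2 never appears.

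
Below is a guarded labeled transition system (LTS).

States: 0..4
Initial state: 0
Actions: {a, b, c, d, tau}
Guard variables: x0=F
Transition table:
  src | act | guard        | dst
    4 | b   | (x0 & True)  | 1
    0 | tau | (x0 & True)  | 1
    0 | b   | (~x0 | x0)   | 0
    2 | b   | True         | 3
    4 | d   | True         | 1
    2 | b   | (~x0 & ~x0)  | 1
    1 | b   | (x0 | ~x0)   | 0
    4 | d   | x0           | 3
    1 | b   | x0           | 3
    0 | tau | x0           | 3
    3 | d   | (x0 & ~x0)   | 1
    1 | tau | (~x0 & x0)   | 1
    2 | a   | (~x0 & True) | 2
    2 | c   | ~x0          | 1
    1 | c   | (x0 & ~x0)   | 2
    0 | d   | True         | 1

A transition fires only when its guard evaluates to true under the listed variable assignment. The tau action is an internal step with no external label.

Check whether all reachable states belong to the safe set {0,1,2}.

Answer: INVARIANT HOLDS

Analysis:
Inv-set: {0,1,2}
Reachable = {0,1}
  0: ✓
  1: ✓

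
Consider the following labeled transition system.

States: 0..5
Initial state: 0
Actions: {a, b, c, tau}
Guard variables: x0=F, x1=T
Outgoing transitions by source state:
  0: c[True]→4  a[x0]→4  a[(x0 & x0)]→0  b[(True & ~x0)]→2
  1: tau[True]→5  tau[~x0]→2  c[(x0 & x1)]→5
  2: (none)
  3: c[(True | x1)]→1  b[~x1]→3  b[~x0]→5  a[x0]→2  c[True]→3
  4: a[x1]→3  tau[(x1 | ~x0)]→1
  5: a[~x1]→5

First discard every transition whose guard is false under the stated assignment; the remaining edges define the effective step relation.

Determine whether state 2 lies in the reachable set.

Answer: REACHABLE

Working:
Guard filter leaves 9 enabled edge(s).
L0 = {0}
L1 = {2,4}  now seen {0,2,4}
L2 = {1,3}  now seen {0,1,2,3,4}
L3 = {5}  now seen {0,1,2,3,4,5}
R = {0,1,2,3,4,5}
Path to 2: b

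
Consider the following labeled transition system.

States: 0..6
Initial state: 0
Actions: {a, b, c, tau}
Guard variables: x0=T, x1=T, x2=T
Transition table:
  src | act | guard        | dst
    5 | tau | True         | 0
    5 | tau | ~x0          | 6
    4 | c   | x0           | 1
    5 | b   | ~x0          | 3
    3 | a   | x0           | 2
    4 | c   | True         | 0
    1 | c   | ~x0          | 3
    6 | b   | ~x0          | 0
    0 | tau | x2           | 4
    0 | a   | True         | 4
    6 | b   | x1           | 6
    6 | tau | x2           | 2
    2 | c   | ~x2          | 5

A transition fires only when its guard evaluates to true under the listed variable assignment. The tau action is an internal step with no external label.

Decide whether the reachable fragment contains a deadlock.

Answer: DEADLOCK at state 1

Analysis:
Reachable = {0,1,4}
  0: a→4  tau→4  [2 exit(s)]
  1: ∅  [STUCK]
  4: c→0  c→1  [2 exit(s)]
trace reaching 1: tau·c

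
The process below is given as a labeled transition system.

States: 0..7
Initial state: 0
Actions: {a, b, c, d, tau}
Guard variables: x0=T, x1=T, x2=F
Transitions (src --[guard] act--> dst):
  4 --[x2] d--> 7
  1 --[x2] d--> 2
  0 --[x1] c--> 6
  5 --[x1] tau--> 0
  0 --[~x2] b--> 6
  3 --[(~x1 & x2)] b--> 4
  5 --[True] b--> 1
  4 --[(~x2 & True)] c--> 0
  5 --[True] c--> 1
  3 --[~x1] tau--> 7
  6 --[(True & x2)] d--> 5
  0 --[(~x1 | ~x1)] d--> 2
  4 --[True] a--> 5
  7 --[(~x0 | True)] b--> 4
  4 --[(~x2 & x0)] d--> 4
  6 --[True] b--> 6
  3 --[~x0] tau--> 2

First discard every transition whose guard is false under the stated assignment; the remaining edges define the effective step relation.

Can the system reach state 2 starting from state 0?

Answer: UNREACHABLE

Working:
Guard filter leaves 10 enabled edge(s).
Layer 0: {0}
Layer 1: {6}  total {0,6}
Reachable = {0,6}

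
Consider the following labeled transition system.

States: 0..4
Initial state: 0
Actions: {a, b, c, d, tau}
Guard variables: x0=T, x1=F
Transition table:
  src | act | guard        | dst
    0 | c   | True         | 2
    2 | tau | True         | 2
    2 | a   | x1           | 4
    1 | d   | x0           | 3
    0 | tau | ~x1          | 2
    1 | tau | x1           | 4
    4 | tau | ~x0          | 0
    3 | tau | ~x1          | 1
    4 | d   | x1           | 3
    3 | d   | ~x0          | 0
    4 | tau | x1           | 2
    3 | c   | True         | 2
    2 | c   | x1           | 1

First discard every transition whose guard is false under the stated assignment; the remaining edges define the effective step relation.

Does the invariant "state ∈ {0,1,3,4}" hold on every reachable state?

Answer: INVARIANT VIOLATED at state 2

Trace:
Safe = {0,1,3,4}
Reach set: {0,2}
  0: safe
  2: outside
counterexample path to 2: c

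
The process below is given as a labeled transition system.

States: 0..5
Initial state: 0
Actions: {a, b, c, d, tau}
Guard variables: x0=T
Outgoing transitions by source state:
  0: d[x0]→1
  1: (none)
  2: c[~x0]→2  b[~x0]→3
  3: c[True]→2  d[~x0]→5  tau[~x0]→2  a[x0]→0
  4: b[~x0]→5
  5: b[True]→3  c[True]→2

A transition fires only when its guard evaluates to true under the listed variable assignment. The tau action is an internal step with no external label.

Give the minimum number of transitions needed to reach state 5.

Answer: UNREACHABLE

Analysis:
Breadth-first toward 5:
  depth 0: {0}
  depth 1: {1}
5 never appears.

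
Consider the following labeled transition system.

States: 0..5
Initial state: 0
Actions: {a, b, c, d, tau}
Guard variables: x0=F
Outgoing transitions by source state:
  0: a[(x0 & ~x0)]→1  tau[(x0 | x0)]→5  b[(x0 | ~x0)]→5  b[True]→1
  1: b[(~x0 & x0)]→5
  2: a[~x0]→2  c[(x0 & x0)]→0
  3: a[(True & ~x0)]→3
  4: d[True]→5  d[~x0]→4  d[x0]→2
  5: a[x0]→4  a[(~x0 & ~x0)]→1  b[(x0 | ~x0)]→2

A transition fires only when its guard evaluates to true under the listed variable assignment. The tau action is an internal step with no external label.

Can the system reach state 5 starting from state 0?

After dropping false guards: 8 live edges.
L0 = {0}
L1 = {1,5}  now seen {0,1,5}
L2 = {2}  now seen {0,1,2,5}
Reachable = {0,1,2,5}
witness 5: b

Answer: REACHABLE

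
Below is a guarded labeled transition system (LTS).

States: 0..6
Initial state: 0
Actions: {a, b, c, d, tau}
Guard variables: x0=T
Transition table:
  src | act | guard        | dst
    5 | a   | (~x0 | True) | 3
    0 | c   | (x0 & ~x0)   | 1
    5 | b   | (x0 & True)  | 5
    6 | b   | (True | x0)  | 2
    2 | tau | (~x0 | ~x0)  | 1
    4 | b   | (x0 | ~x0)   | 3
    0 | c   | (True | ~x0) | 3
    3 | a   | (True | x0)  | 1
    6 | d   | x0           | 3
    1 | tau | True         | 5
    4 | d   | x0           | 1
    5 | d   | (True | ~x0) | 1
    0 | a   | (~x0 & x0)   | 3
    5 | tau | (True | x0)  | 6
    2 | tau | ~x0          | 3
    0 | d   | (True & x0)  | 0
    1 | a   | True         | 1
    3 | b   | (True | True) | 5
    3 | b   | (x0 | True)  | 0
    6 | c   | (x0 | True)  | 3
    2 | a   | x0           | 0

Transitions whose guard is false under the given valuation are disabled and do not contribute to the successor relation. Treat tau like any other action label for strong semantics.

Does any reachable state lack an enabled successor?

Answer: DEADLOCK-FREE

Working:
R = {0,1,2,3,5,6}
  0: c→3  d→0  [deg 2]
  1: a→1  tau→5  [deg 2]
  2: a→0  [deg 1]
  3: a→1  b→0  b→5  [deg 3]
  5: a→3  b→5  d→1  tau→6  [deg 4]
  6: b→2  c→3  d→3  [deg 3]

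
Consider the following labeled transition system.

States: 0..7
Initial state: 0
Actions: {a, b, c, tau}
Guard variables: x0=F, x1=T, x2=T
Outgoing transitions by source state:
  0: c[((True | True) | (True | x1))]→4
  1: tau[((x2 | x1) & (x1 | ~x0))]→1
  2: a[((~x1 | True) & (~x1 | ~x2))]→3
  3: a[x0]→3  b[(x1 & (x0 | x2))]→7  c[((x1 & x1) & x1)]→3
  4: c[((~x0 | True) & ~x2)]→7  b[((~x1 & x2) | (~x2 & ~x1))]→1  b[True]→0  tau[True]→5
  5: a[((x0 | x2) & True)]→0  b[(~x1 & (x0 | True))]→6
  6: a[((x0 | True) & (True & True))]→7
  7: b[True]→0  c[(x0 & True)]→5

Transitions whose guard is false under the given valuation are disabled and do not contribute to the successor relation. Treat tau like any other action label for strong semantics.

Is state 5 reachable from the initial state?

Guard filter leaves 9 enabled edge(s).
Layer 0: {0}
Layer 1: {4}  cumulative {0,4}
Layer 2: {5}  cumulative {0,4,5}
R = {0,4,5}
trace reaching 5: c·tau

Answer: REACHABLE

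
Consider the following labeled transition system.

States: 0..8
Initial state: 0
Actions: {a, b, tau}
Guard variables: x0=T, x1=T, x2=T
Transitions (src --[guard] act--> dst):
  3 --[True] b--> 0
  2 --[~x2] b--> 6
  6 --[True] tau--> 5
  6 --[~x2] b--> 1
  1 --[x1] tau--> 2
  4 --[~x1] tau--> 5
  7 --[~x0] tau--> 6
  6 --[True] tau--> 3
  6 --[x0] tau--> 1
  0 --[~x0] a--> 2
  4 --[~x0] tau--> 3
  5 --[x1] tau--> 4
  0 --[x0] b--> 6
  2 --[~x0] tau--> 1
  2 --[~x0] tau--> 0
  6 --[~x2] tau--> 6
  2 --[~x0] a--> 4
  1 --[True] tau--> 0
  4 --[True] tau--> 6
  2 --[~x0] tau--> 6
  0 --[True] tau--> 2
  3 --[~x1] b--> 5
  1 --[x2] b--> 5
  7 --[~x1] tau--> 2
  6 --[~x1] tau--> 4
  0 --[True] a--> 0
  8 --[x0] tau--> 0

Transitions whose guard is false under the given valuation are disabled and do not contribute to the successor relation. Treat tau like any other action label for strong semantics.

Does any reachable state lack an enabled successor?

Reachable = {0,1,2,3,4,5,6}
  0: a→0  b→6  tau→2  [3 out]
  1: b→5  tau→0  tau→2  [3 out]
  2: ∅  [deadlock]
  3: b→0  [1 out]
  4: tau→6  [1 out]
  5: tau→4  [1 out]
  6: tau→1  tau→3  tau→5  [3 out]
trace reaching 2: tau

Answer: DEADLOCK at state 2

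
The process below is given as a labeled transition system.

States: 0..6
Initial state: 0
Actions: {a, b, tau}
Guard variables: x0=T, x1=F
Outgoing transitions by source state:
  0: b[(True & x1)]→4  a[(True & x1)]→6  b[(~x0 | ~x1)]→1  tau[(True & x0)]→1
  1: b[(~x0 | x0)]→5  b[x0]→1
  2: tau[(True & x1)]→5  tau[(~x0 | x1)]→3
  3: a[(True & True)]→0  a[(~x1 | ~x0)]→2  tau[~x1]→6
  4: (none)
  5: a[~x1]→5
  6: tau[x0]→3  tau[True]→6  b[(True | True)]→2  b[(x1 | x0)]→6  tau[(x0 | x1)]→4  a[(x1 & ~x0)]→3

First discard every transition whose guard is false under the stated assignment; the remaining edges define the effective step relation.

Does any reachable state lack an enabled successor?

Reachable = {0,1,5}
  0: b→1  tau→1  [2 out]
  1: b→1  b→5  [2 out]
  5: a→5  [1 out]

Answer: DEADLOCK-FREE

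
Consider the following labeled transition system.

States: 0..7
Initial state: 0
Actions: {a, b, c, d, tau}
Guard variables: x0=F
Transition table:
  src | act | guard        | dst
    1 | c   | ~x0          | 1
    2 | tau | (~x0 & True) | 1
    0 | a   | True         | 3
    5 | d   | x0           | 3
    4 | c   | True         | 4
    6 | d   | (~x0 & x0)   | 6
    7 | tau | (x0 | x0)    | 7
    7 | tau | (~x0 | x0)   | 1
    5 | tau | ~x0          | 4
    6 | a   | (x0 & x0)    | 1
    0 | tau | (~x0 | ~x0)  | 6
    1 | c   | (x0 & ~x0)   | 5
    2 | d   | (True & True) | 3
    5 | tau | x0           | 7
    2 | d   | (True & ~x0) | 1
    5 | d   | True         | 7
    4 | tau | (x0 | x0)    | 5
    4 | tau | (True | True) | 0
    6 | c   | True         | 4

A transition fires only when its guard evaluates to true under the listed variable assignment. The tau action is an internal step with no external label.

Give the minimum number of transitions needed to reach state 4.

BFS to 4:
  L0 = {0}
  L1 = {3,6}
  L2 = {4}
depth(4)=2, e.g. tau·c

Answer: 2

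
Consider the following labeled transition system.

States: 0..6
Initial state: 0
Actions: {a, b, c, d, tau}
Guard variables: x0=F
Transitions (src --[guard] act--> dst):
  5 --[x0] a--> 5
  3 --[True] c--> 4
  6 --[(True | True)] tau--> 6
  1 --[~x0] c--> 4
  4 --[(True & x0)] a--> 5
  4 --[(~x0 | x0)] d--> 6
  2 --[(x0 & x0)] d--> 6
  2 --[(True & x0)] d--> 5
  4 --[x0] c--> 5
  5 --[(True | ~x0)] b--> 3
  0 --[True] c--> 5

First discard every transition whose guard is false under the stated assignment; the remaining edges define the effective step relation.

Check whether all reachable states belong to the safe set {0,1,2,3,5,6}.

Safe = {0,1,2,3,5,6}
Reach set: {0,3,4,5,6}
  0: ok
  3: ok
  4: VIOLATES
  5: ok
  6: ok
counterexample path to 4: c·b·c

Answer: INVARIANT VIOLATED at state 4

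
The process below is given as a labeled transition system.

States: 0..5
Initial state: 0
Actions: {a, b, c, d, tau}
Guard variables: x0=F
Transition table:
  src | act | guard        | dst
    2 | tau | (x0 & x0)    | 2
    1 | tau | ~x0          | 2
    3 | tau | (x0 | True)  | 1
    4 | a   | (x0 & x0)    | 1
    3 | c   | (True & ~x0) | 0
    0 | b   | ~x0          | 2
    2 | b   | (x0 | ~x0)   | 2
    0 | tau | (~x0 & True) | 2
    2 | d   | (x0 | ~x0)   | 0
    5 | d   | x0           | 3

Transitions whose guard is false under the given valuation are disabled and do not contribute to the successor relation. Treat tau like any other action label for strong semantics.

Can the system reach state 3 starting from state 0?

Guard filter leaves 7 enabled edge(s).
L0 = {0}
L1 = {2}  cumulative {0,2}
Reachable = {0,2}

Answer: UNREACHABLE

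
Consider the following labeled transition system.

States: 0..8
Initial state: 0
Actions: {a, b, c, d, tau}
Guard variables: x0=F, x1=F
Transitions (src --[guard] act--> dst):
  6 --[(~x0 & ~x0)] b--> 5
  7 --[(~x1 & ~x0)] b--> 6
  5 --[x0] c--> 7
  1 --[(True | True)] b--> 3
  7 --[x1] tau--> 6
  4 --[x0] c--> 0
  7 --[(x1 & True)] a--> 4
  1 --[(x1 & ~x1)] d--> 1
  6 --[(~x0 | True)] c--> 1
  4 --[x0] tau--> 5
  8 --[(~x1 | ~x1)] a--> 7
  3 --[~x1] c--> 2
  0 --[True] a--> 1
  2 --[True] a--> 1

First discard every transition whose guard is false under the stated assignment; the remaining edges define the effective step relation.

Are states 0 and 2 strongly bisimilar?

Answer: BISIMILAR

Analysis:
Refine partition for ~:
  P[0] = {{0,1,2,3,4,5,6,7,8}}
  P[1] = {{0,2,8},{1,7},{3},{4,5},{6}}
  P[2] = {{0,2,8},{1},{3},{4,5},{6},{7}}
  P[3] = {{0,2},{1},{3},{4,5},{6},{7},{8}}
stable after 4 split(s): 7 block(s)
0∈{0,2}, 2∈{0,2}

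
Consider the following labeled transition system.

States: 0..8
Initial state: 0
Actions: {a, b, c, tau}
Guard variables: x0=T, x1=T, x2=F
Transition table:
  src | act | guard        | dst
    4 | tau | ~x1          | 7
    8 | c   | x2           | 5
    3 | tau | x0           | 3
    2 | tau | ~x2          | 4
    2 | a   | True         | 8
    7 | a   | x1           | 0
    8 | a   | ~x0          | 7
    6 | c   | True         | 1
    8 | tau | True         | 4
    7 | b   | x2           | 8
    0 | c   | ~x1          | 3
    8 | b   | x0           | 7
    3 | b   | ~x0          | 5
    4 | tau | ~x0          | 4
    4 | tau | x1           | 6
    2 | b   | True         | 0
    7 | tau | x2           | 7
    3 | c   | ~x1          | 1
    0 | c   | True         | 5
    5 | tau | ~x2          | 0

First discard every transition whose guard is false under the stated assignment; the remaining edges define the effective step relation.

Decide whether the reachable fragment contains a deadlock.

Answer: DEADLOCK-FREE

Analysis:
Reachable = {0,5}
  0: c→5  [1 exit(s)]
  5: tau→0  [1 exit(s)]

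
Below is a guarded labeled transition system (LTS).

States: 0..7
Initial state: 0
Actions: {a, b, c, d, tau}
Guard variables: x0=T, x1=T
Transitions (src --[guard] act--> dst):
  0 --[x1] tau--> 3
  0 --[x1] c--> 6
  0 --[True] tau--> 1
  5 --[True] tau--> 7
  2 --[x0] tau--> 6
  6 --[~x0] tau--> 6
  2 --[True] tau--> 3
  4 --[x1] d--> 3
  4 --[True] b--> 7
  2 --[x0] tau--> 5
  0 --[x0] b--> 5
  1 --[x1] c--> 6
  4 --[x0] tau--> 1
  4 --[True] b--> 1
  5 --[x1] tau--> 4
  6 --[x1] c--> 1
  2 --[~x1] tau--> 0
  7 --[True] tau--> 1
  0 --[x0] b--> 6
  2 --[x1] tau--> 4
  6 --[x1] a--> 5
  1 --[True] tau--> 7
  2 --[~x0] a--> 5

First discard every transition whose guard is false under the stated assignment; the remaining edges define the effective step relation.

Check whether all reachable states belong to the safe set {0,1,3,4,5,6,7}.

Safe = {0,1,3,4,5,6,7}
Reach set: {0,1,3,4,5,6,7}
  0: safe
  1: safe
  3: safe
  4: safe
  5: safe
  6: safe
  7: safe

Answer: INVARIANT HOLDS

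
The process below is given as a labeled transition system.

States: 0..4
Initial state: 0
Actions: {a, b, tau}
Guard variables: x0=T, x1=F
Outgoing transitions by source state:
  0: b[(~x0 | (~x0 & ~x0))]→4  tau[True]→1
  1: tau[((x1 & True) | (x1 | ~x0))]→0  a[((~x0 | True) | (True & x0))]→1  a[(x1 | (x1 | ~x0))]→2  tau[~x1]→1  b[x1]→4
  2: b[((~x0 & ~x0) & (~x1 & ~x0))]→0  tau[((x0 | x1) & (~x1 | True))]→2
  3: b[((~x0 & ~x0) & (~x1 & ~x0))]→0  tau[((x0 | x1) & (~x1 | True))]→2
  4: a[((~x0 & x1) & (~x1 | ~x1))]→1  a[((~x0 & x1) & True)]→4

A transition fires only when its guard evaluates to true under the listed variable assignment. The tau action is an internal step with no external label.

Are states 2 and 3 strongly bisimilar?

Compute ~ classes (split until stable):
  round 0: {{0,1,2,3,4}}
  round 1: {{0,2,3},{1},{4}}
  round 2: {{0},{1},{2,3},{4}}
Fixed point at round 3; 4 class(es).
2∈{2,3}, 3∈{2,3}

Answer: BISIMILAR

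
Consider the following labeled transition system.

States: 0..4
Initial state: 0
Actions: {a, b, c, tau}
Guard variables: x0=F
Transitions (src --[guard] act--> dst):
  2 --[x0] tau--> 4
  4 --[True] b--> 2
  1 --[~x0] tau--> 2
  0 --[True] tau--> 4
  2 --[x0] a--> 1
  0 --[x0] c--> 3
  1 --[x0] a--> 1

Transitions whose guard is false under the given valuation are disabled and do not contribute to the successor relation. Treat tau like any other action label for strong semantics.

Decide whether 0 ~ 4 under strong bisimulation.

Refine partition for ~:
  round 0: {{0,1,2,3,4}}
  round 1: {{0,1},{2,3},{4}}
  round 2: {{0},{1},{2,3},{4}}
Fixed point at round 3; 4 class(es).
class of 0: {0}; class of 4: {4}

Answer: NOT BISIMILAR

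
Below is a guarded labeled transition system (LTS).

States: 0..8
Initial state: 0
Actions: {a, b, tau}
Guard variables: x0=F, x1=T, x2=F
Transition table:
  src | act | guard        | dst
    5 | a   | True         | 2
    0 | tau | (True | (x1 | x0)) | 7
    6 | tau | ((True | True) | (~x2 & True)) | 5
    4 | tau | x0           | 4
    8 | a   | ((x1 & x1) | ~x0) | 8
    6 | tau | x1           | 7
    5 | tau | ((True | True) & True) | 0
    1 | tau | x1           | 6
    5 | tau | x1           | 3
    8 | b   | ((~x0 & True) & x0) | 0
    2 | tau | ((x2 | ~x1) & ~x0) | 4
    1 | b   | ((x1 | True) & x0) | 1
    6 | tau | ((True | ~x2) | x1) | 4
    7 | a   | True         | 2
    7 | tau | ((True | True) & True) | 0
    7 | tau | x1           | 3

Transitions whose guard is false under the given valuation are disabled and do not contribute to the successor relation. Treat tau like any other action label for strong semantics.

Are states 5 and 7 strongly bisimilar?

Refine partition for ~:
  round 0: {{0,1,2,3,4,5,6,7,8}}
  round 1: {{0,1,6},{2,3,4},{5,7},{8}}
  round 2: {{0},{1},{2,3,4},{5,7},{6},{8}}
Fixed point at round 3; 6 class(es).
class of 5: {5,7}; class of 7: {5,7}

Answer: BISIMILAR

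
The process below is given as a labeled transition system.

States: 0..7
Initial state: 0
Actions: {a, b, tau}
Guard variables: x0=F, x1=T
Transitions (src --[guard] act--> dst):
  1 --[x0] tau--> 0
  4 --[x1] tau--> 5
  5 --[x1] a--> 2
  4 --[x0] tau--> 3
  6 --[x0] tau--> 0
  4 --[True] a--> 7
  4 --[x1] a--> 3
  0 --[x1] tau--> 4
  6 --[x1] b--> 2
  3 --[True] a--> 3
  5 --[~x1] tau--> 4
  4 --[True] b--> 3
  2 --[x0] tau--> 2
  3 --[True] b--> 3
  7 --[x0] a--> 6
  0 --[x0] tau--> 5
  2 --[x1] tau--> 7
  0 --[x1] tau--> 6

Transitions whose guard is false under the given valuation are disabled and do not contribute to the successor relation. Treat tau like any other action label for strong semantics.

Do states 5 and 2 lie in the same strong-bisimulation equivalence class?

Answer: NOT BISIMILAR

Trace:
Refine partition for ~:
  round 0: {{0,1,2,3,4,5,6,7}}
  round 1: {{0,2},{1,7},{3},{4},{5},{6}}
  round 2: {{0},{1,7},{2},{3},{4},{5},{6}}
Fixed point at round 3; 7 class(es).
5∈{5}, 2∈{2}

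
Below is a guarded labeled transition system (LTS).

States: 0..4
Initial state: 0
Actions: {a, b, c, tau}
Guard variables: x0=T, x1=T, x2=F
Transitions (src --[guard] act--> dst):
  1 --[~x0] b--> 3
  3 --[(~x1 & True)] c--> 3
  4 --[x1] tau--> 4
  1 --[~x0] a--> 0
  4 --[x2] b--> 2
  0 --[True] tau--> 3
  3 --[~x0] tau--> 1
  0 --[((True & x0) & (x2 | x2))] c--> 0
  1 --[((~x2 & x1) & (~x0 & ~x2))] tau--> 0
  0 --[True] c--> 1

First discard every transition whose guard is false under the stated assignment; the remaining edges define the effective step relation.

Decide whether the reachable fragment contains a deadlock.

Reachable = {0,1,3}
  0: c→1  tau→3  [2 exit(s)]
  1: ∅  [no exit]
  3: ∅  [no exit]
Path to 1: c

Answer: DEADLOCK at state 1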